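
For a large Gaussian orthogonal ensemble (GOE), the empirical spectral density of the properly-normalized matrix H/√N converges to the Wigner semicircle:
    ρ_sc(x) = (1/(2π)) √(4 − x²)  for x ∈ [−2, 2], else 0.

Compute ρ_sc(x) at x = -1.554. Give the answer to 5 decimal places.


ρ_sc(x) = (1/(2π)) √(4 − x²). With x = -1.554:
  4 − x² = 4 − (-1.554)² = 4 − 2.414916 = 1.585084.
  √(4 − x²) = 1.259001.
  1/(2π) = 0.159155.
  ρ_sc(-1.554) = 0.159155 · 1.259001 = 0.200376.

Rounded to 5 decimal places: ρ_sc(-1.554) ≈ 0.20038.


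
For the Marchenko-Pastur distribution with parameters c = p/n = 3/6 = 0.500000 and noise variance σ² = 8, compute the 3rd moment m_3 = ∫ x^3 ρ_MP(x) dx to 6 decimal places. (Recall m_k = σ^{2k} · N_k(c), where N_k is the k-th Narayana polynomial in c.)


E[X³] = σ⁶ (1 + 3c + c²) (third MP moment). With σ² = 8 (so σ⁶ = 512) and c = 3/6 = 0.500000: E[X³] = 512 · (1 + 3·0.500000 + (0.500000)²) = 512 · 2.750000.

So E[X^3] = 1408.000000.


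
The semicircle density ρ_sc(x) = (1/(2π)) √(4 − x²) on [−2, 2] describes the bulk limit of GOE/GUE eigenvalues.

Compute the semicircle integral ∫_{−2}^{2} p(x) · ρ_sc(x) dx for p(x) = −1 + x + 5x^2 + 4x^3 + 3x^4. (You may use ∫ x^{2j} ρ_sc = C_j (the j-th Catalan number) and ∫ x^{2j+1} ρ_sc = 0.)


Write p(x) = Σ a_i x^i, split into monomials and integrate each against ρ_sc separately.
Using ∫ x^{2j} ρ_sc = C_j = (1/(j+1)) C(2j, j) (Catalan numbers) and ∫ x^{2j+1} ρ_sc = 0 (odd monomials vanish by symmetry):
  i = 0 (even): a_0 · C_{0} = -1 · 1 = -1
  i = 1 (odd): ∫ x^1 ρ_sc = 0 (vanishes)
  i = 2 (even): a_2 · C_{1} = 5 · 1 = 5
  i = 3 (odd): ∫ x^3 ρ_sc = 0 (vanishes)
  i = 4 (even): a_4 · C_{2} = 3 · 2 = 6

Summing the contributions: ∫_{−2}^{2} p(x) ρ_sc(x) dx = (-1) + 5 + 6 = 10.


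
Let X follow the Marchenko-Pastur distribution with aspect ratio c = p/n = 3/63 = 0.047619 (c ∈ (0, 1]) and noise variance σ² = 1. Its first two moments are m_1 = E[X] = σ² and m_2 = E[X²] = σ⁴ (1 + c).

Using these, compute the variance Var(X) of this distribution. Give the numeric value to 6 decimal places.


m_1 = E[X] = σ² = 1, so m_1² = 1.
m_2 = E[X²] = σ⁴ (1 + c) = 1 · (1 + 0.047619) = 1 · 1.047619 = 1.047619.
(Note m_2 − m_1² simplifies to c · σ⁴ = 0.047619 · 1.)

Var(X) = m_2 − m_1² = 1.047619 − 1 = 0.047619.


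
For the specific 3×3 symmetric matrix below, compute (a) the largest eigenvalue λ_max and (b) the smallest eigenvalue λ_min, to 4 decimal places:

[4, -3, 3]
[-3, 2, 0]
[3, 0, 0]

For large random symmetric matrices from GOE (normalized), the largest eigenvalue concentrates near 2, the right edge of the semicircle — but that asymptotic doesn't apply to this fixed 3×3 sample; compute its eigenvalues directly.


Since M is real symmetric, all three eigenvalues are real; they are the roots of det(λI − M) = λ³ − (tr M) λ² + s λ − det M, where s is the sum of the principal 2×2 minors.
tr M = 4 + 2 + 0 = 6.
s = (4·2 − (-3)²) + (4·0 − 3²) + (2·0 − 0²) = -1 + (-9) + 0 = -10.
det M (expand along row 1) = 4·0 − (-3)·0 + 3·(-6) = -18.
Characteristic polynomial: λ³ − 6λ² − 10λ + 18 = 0.
Substitute λ = y + (tr M)/3 = y + 2.000000 to remove the quadratic term: y³ + p·y + q = 0 with p = s − (tr M)²/3 = -22.000000 and q = −2(tr M)³/27 + (tr M)·s/3 − det M = -18.000000.
Three real roots ⇒ use the trigonometric (Viète) form: r = 2√(−p/3) = 5.416026, φ = arccos(3q/(p·r)) = arccos(0.453200) = 1.100444 rad.
y_k = r·cos(φ/3 − 2πk/3) for k = 0, 1, 2 gives y = 5.055722, -0.845672, -4.210049.
λ_k = y_k + 2.000000 gives λ = 7.0557, 1.1543, -2.2100 (check: the sum is 6.0000 = tr M).

Hence λ_max = 7.0557 and λ_min = -2.2100.


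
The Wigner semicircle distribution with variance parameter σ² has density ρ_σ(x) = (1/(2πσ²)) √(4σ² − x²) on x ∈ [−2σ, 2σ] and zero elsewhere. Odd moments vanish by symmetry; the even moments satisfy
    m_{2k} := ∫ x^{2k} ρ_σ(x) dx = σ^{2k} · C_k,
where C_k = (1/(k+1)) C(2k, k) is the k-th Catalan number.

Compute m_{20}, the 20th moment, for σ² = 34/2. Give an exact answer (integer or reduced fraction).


By the scaled semicircle moment identity, m_{2k} = σ^{2k} · C_k with k = 10.
C_10 = (1/(k+1)) · C(2k, k) = (1/11) · C(20, 10) = (1/11) · 184756 = 16796.
σ^{2k} = (σ²)^k = (34/2)^10 = 2015993900449.

Therefore m_{20} = σ^{20} · C_10 = 2015993900449 · 16796 = 33860633551941404.


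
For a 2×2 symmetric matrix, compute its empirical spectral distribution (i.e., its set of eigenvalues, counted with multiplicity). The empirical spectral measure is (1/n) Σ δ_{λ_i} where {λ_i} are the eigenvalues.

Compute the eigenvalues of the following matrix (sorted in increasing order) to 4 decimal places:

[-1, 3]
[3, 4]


Since M is real symmetric, both eigenvalues are real; they are the roots of det(λI − M) = λ² − (tr M) λ + det M.
tr M = -1 + 4 = 3.
det M = (-1)·4 − 3² = -4 − 9 = -13.
Characteristic polynomial: λ² − 3λ − 13 = 0.
Discriminant Δ = (tr M)² − 4·det M = 9 − (-52) = 61; √Δ = 7.810250.
λ = (tr M ± √Δ)/2 = (3 ± 7.810250)/2, giving (tr M − √Δ)/2 = -2.4051 and (tr M + √Δ)/2 = 5.4051.

Eigenvalues sorted in increasing order: [-2.4051, 5.4051].


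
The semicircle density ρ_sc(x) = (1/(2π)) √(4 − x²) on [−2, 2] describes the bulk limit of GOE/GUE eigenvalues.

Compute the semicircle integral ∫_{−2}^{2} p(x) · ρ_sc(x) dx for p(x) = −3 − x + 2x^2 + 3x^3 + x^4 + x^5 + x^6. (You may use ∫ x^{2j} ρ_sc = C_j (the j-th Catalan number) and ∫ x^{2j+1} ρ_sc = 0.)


Write p(x) = Σ a_i x^i, split into monomials and integrate each against ρ_sc separately.
Using ∫ x^{2j} ρ_sc = C_j = (1/(j+1)) C(2j, j) (Catalan numbers) and ∫ x^{2j+1} ρ_sc = 0 (odd monomials vanish by symmetry):
  i = 0 (even): a_0 · C_{0} = -3 · 1 = -3
  i = 1 (odd): ∫ x^1 ρ_sc = 0 (vanishes)
  i = 2 (even): a_2 · C_{1} = 2 · 1 = 2
  i = 3 (odd): ∫ x^3 ρ_sc = 0 (vanishes)
  i = 4 (even): a_4 · C_{2} = 1 · 2 = 2
  i = 5 (odd): ∫ x^5 ρ_sc = 0 (vanishes)
  i = 6 (even): a_6 · C_{3} = 1 · 5 = 5

Summing the contributions: ∫_{−2}^{2} p(x) ρ_sc(x) dx = (-3) + 2 + 2 + 5 = 6.


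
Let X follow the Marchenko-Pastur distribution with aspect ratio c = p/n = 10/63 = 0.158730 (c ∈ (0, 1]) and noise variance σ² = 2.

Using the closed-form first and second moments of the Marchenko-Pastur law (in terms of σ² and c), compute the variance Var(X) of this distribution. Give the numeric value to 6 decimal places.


Recall the MP moments m_1 = E[X] = σ² and m_2 = E[X²] = σ⁴ (1 + c).
m_1 = E[X] = σ² = 2, so m_1² = 4.
m_2 = E[X²] = σ⁴ (1 + c) = 4 · (1 + 0.158730) = 4 · 1.158730 = 4.634921.
(Note m_2 − m_1² simplifies to c · σ⁴ = 0.158730 · 4.)

Var(X) = m_2 − m_1² = 4.634921 − 4 = 0.634921.


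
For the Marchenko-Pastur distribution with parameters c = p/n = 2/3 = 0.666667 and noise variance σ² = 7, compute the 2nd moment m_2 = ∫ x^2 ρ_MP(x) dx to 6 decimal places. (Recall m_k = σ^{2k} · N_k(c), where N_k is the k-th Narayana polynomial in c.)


E[X²] = σ⁴ (1 + c) (second MP moment). With σ² = 7 (so σ⁴ = 49) and c = 2/3 = 0.666667: E[X²] = 49 · (1 + 0.666667) = 49 · 1.666667.

So E[X^2] = 81.666667.


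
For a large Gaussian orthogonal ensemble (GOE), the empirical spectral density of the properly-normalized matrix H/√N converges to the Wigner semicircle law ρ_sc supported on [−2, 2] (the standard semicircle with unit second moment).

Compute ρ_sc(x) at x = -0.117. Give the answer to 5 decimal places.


ρ_sc(x) = (1/(2π)) √(4 − x²). With x = -0.117:
  4 − x² = 4 − (-0.117)² = 4 − 0.013689 = 3.986311.
  √(4 − x²) = 1.996575.
  1/(2π) = 0.159155.
  ρ_sc(-0.117) = 0.159155 · 1.996575 = 0.317765.

Rounded to 5 decimal places: ρ_sc(-0.117) ≈ 0.31776.


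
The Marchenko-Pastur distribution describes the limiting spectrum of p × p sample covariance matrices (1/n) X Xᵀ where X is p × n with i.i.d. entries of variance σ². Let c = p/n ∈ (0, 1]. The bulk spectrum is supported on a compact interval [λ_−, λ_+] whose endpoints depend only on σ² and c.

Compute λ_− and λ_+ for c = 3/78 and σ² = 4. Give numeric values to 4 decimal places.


c = 3/78 = 0.038462; √c = 0.196116.
λ_− = σ² (1 − √c)² = 4 · (1 − 0.196116)² = 4 · (0.803884)² = 2.584917.
λ_+ = σ² (1 + √c)² = 4 · (1 + 0.196116)² = 4 · (1.196116)² = 5.722775.

Rounded to 4 decimal places: λ_− ≈ 2.5849, λ_+ ≈ 5.7228.


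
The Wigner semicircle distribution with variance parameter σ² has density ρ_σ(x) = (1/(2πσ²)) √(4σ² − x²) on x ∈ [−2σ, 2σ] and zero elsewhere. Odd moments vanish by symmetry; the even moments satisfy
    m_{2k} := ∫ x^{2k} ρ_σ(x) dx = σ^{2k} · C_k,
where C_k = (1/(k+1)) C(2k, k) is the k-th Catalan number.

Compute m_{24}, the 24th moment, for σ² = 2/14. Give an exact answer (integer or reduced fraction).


By the scaled semicircle moment identity, m_{2k} = σ^{2k} · C_k with k = 12.
C_12 = (1/(k+1)) · C(2k, k) = (1/13) · C(24, 12) = (1/13) · 2704156 = 208012.
σ^{2k} = (σ²)^k = (2/14)^12 = 1/13841287201.

Therefore m_{24} = σ^{24} · C_12 = (1/13841287201) · 208012 = 29716/1977326743.


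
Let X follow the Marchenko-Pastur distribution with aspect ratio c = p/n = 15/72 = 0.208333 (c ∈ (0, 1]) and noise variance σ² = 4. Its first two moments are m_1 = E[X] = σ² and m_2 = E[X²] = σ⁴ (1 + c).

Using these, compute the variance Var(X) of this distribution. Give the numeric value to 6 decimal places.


m_1 = E[X] = σ² = 4, so m_1² = 16.
m_2 = E[X²] = σ⁴ (1 + c) = 16 · (1 + 0.208333) = 16 · 1.208333 = 19.333333.
(Note m_2 − m_1² simplifies to c · σ⁴ = 0.208333 · 16.)

Var(X) = m_2 − m_1² = 19.333333 − 16 = 3.333333.


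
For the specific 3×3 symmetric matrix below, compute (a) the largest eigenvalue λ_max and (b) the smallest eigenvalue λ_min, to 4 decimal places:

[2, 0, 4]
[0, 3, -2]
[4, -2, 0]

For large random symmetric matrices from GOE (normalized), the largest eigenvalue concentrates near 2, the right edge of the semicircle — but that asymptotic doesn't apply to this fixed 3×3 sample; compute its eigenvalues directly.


Since M is real symmetric, all three eigenvalues are real; they are the roots of det(λI − M) = λ³ − (tr M) λ² + s λ − det M, where s is the sum of the principal 2×2 minors.
tr M = 2 + 3 + 0 = 5.
s = (2·3 − 0²) + (2·0 − 4²) + (3·0 − (-2)²) = 6 + (-16) + (-4) = -14.
det M (expand along row 1) = 2·(-4) − 0·8 + 4·(-12) = -56.
Characteristic polynomial: λ³ − 5λ² − 14λ + 56 = 0.
Substitute λ = y + (tr M)/3 = y + 1.666667 to remove the quadratic term: y³ + p·y + q = 0 with p = s − (tr M)²/3 = -22.333333 and q = −2(tr M)³/27 + (tr M)·s/3 − det M = 23.407407.
Three real roots ⇒ use the trigonometric (Viète) form: r = 2√(−p/3) = 5.456902, φ = arccos(3q/(p·r)) = arccos(-0.576202) = 2.184871 rad.
y_k = r·cos(φ/3 − 2πk/3) for k = 0, 1, 2 gives y = 4.072560, 1.109197, -5.181757.
λ_k = y_k + 1.666667 gives λ = 5.7392, 2.7759, -3.5151 (check: the sum is 5.0000 = tr M).

Hence λ_max = 5.7392 and λ_min = -3.5151.


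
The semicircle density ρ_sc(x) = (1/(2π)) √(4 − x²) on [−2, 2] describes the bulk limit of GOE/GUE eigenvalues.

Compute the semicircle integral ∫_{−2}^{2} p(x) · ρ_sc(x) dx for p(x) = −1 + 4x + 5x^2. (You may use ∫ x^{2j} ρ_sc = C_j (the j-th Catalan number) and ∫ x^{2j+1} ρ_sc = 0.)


Write p(x) = Σ a_i x^i, split into monomials and integrate each against ρ_sc separately.
Using ∫ x^{2j} ρ_sc = C_j = (1/(j+1)) C(2j, j) (Catalan numbers) and ∫ x^{2j+1} ρ_sc = 0 (odd monomials vanish by symmetry):
  i = 0 (even): a_0 · C_{0} = -1 · 1 = -1
  i = 1 (odd): ∫ x^1 ρ_sc = 0 (vanishes)
  i = 2 (even): a_2 · C_{1} = 5 · 1 = 5

Summing the contributions: ∫_{−2}^{2} p(x) ρ_sc(x) dx = (-1) + 5 = 4.


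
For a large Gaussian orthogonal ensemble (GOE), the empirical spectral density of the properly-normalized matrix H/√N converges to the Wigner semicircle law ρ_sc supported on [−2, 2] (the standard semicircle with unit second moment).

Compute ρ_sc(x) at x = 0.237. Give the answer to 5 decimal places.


ρ_sc(x) = (1/(2π)) √(4 − x²). With x = 0.237:
  4 − x² = 4 − (0.237)² = 4 − 0.056169 = 3.943831.
  √(4 − x²) = 1.985908.
  1/(2π) = 0.159155.
  ρ_sc(0.237) = 0.159155 · 1.985908 = 0.316067.

Rounded to 5 decimal places: ρ_sc(0.237) ≈ 0.31607.


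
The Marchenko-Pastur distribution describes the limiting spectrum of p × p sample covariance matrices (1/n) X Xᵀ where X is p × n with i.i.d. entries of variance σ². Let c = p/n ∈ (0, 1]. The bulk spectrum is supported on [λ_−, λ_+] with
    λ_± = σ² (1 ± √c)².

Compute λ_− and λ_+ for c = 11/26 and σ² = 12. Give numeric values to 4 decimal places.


c = 11/26 = 0.423077; √c = 0.650444.
λ_− = σ² (1 − √c)² = 12 · (1 − 0.650444)² = 12 · (0.349556)² = 1.466276.
λ_+ = σ² (1 + √c)² = 12 · (1 + 0.650444)² = 12 · (1.650444)² = 32.687570.

Rounded to 4 decimal places: λ_− ≈ 1.4663, λ_+ ≈ 32.6876.


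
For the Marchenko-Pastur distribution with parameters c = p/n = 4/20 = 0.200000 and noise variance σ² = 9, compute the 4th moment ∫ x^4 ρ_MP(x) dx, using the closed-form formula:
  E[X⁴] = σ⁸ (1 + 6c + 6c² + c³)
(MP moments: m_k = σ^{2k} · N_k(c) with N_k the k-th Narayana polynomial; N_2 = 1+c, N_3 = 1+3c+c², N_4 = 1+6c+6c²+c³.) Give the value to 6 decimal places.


E[X⁴] = σ⁸ (1 + 6c + 6c² + c³) (fourth MP moment). With σ² = 9 (so σ⁸ = 6561) and c = 4/20 = 0.200000: E[X⁴] = 6561 · (1 + 6·0.200000 + 6·(0.200000)² + (0.200000)³) = 6561 · 2.448000.

So E[X^4] = 16061.328000.


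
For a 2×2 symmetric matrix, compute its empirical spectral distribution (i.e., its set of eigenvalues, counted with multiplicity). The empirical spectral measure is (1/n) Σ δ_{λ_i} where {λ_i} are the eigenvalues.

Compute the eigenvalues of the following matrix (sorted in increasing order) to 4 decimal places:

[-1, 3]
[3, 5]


Since M is real symmetric, both eigenvalues are real; they are the roots of det(λI − M) = λ² − (tr M) λ + det M.
tr M = -1 + 5 = 4.
det M = (-1)·5 − 3² = -5 − 9 = -14.
Characteristic polynomial: λ² − 4λ − 14 = 0.
Discriminant Δ = (tr M)² − 4·det M = 16 − (-56) = 72; √Δ = 8.485281.
λ = (tr M ± √Δ)/2 = (4 ± 8.485281)/2, giving (tr M − √Δ)/2 = -2.2426 and (tr M + √Δ)/2 = 6.2426.

Eigenvalues sorted in increasing order: [-2.2426, 6.2426].


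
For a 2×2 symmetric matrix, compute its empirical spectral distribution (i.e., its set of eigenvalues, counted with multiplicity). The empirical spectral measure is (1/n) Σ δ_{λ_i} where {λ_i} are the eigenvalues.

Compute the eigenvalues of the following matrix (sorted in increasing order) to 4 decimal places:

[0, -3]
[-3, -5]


Since M is real symmetric, both eigenvalues are real; they are the roots of det(λI − M) = λ² − (tr M) λ + det M.
tr M = 0 + (-5) = -5.
det M = 0·(-5) − (-3)² = 0 − 9 = -9.
Characteristic polynomial: λ² + 5λ − 9 = 0.
Discriminant Δ = (tr M)² − 4·det M = 25 − (-36) = 61; √Δ = 7.810250.
λ = (tr M ± √Δ)/2 = (-5 ± 7.810250)/2, giving (tr M − √Δ)/2 = -6.4051 and (tr M + √Δ)/2 = 1.4051.

Eigenvalues sorted in increasing order: [-6.4051, 1.4051].


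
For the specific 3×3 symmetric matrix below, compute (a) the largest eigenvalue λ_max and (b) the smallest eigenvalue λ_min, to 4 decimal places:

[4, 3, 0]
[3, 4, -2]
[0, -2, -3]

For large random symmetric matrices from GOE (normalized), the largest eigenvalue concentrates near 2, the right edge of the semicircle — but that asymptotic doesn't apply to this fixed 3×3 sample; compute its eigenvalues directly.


Since M is real symmetric, all three eigenvalues are real; they are the roots of det(λI − M) = λ³ − (tr M) λ² + s λ − det M, where s is the sum of the principal 2×2 minors.
tr M = 4 + 4 + (-3) = 5.
s = (4·4 − 3²) + (4·(-3) − 0²) + (4·(-3) − (-2)²) = 7 + (-12) + (-16) = -21.
det M (expand along row 1) = 4·(-16) − 3·(-9) + 0·(-6) = -37.
Characteristic polynomial: λ³ − 5λ² − 21λ + 37 = 0.
Substitute λ = y + (tr M)/3 = y + 1.666667 to remove the quadratic term: y³ + p·y + q = 0 with p = s − (tr M)²/3 = -29.333333 and q = −2(tr M)³/27 + (tr M)·s/3 − det M = -7.259259.
Three real roots ⇒ use the trigonometric (Viète) form: r = 2√(−p/3) = 6.253888, φ = arccos(3q/(p·r)) = arccos(0.118714) = 1.451802 rad.
y_k = r·cos(φ/3 − 2πk/3) for k = 0, 1, 2 gives y = 5.535763, -0.247995, -5.287768.
λ_k = y_k + 1.666667 gives λ = 7.2024, 1.4187, -3.6211 (check: the sum is 5.0000 = tr M).

Hence λ_max = 7.2024 and λ_min = -3.6211.


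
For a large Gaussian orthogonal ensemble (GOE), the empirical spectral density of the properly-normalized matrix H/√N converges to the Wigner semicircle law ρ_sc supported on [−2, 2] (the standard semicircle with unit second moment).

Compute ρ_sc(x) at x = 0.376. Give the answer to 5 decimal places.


ρ_sc(x) = (1/(2π)) √(4 − x²). With x = 0.376:
  4 − x² = 4 − (0.376)² = 4 − 0.141376 = 3.858624.
  √(4 − x²) = 1.964338.
  1/(2π) = 0.159155.
  ρ_sc(0.376) = 0.159155 · 1.964338 = 0.312634.

Rounded to 5 decimal places: ρ_sc(0.376) ≈ 0.31263.


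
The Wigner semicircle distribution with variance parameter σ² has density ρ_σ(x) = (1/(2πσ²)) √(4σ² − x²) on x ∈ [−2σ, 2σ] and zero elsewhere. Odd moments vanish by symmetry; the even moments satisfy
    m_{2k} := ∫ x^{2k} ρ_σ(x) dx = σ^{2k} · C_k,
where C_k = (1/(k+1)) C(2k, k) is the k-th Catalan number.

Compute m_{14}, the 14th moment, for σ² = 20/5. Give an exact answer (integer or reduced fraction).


By the scaled semicircle moment identity, m_{2k} = σ^{2k} · C_k with k = 7.
C_7 = (1/(k+1)) · C(2k, k) = (1/8) · C(14, 7) = (1/8) · 3432 = 429.
σ^{2k} = (σ²)^k = (20/5)^7 = 16384.

Therefore m_{14} = σ^{14} · C_7 = 16384 · 429 = 7028736.


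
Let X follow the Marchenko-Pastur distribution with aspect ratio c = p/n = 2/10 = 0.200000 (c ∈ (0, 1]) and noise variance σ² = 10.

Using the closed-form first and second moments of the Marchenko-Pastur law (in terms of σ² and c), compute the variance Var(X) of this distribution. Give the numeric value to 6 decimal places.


Recall the MP moments m_1 = E[X] = σ² and m_2 = E[X²] = σ⁴ (1 + c).
m_1 = E[X] = σ² = 10, so m_1² = 100.
m_2 = E[X²] = σ⁴ (1 + c) = 100 · (1 + 0.200000) = 100 · 1.200000 = 120.000000.
(Note m_2 − m_1² simplifies to c · σ⁴ = 0.200000 · 100.)

Var(X) = m_2 − m_1² = 120.000000 − 100 = 20.000000.


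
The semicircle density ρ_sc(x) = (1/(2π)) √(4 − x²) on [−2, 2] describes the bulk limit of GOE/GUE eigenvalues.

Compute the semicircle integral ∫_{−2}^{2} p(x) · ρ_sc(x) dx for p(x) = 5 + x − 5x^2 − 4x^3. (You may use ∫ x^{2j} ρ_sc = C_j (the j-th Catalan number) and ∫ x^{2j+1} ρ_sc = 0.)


Write p(x) = Σ a_i x^i, split into monomials and integrate each against ρ_sc separately.
Using ∫ x^{2j} ρ_sc = C_j = (1/(j+1)) C(2j, j) (Catalan numbers) and ∫ x^{2j+1} ρ_sc = 0 (odd monomials vanish by symmetry):
  i = 0 (even): a_0 · C_{0} = 5 · 1 = 5
  i = 1 (odd): ∫ x^1 ρ_sc = 0 (vanishes)
  i = 2 (even): a_2 · C_{1} = -5 · 1 = -5
  i = 3 (odd): ∫ x^3 ρ_sc = 0 (vanishes)

Summing the contributions: ∫_{−2}^{2} p(x) ρ_sc(x) dx = 5 + (-5) = 0.


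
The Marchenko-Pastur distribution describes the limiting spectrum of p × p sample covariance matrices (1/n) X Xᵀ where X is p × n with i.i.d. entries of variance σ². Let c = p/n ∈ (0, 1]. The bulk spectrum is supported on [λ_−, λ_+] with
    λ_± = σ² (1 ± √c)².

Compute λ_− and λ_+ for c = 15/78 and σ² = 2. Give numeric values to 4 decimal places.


c = 15/78 = 0.192308; √c = 0.438529.
λ_− = σ² (1 − √c)² = 2 · (1 − 0.438529)² = 2 · (0.561471)² = 0.630499.
λ_+ = σ² (1 + √c)² = 2 · (1 + 0.438529)² = 2 · (1.438529)² = 4.138731.

Rounded to 4 decimal places: λ_− ≈ 0.6305, λ_+ ≈ 4.1387.


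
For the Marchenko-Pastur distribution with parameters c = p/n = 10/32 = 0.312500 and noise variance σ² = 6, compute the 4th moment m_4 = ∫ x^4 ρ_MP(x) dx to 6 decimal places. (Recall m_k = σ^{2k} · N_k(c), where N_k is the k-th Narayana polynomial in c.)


E[X⁴] = σ⁸ (1 + 6c + 6c² + c³) (fourth MP moment). With σ² = 6 (so σ⁸ = 1296) and c = 10/32 = 0.312500: E[X⁴] = 1296 · (1 + 6·0.312500 + 6·(0.312500)² + (0.312500)³) = 1296 · 3.491455.

So E[X^4] = 4524.925781.


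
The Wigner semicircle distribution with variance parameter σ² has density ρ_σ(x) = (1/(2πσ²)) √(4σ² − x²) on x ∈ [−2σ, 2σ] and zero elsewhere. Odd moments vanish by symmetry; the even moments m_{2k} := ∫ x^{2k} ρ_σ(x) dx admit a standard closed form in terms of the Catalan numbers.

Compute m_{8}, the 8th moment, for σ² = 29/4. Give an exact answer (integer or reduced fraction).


By the scaled semicircle moment identity, m_{2k} = σ^{2k} · C_k with k = 4.
C_4 = (1/(k+1)) · C(2k, k) = (1/5) · C(8, 4) = (1/5) · 70 = 14.
σ^{2k} = (σ²)^k = (29/4)^4 = 707281/256.

Therefore m_{8} = σ^{8} · C_4 = (707281/256) · 14 = 4950967/128.


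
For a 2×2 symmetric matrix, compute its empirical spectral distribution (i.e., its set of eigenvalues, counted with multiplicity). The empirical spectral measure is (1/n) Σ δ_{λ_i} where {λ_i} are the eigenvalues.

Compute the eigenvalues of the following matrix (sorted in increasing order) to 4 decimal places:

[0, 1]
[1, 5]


Since M is real symmetric, both eigenvalues are real; they are the roots of det(λI − M) = λ² − (tr M) λ + det M.
tr M = 0 + 5 = 5.
det M = 0·5 − 1² = 0 − 1 = -1.
Characteristic polynomial: λ² − 5λ − 1 = 0.
Discriminant Δ = (tr M)² − 4·det M = 25 − (-4) = 29; √Δ = 5.385165.
λ = (tr M ± √Δ)/2 = (5 ± 5.385165)/2, giving (tr M − √Δ)/2 = -0.1926 and (tr M + √Δ)/2 = 5.1926.

Eigenvalues sorted in increasing order: [-0.1926, 5.1926].


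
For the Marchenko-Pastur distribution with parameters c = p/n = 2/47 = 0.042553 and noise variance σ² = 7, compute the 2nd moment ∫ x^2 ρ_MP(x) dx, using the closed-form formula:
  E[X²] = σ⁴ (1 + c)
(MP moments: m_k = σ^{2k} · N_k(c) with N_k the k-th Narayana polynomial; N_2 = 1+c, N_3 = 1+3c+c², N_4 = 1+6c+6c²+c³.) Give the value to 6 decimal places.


E[X²] = σ⁴ (1 + c) (second MP moment). With σ² = 7 (so σ⁴ = 49) and c = 2/47 = 0.042553: E[X²] = 49 · (1 + 0.042553) = 49 · 1.042553.

So E[X^2] = 51.085106.


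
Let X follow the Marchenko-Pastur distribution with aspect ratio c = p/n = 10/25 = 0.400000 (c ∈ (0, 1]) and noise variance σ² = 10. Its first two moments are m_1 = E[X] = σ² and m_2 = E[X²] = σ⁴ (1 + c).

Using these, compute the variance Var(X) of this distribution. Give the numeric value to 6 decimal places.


m_1 = E[X] = σ² = 10, so m_1² = 100.
m_2 = E[X²] = σ⁴ (1 + c) = 100 · (1 + 0.400000) = 100 · 1.400000 = 140.000000.
(Note m_2 − m_1² simplifies to c · σ⁴ = 0.400000 · 100.)

Var(X) = m_2 − m_1² = 140.000000 − 100 = 40.000000.


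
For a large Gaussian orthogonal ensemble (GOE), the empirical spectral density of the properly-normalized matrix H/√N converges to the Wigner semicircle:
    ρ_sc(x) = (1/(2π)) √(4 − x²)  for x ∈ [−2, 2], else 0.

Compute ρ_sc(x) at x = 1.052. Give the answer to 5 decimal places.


ρ_sc(x) = (1/(2π)) √(4 − x²). With x = 1.052:
  4 − x² = 4 − (1.052)² = 4 − 1.106704 = 2.893296.
  √(4 − x²) = 1.700969.
  1/(2π) = 0.159155.
  ρ_sc(1.052) = 0.159155 · 1.700969 = 0.270718.

Rounded to 5 decimal places: ρ_sc(1.052) ≈ 0.27072.


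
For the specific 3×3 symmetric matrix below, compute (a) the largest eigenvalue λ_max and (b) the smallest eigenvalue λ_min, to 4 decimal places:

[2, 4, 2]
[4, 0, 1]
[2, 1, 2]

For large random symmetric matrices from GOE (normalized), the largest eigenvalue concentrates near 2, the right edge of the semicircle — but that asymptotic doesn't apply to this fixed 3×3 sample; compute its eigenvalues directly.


Since M is real symmetric, all three eigenvalues are real; they are the roots of det(λI − M) = λ³ − (tr M) λ² + s λ − det M, where s is the sum of the principal 2×2 minors.
tr M = 2 + 0 + 2 = 4.
s = (2·0 − 4²) + (2·2 − 2²) + (0·2 − 1²) = -16 + 0 + (-1) = -17.
det M (expand along row 1) = 2·(-1) − 4·6 + 2·4 = -18.
Characteristic polynomial: λ³ − 4λ² − 17λ + 18 = 0.
Substitute λ = y + (tr M)/3 = y + 1.333333 to remove the quadratic term: y³ + p·y + q = 0 with p = s − (tr M)²/3 = -22.333333 and q = −2(tr M)³/27 + (tr M)·s/3 − det M = -9.407407.
Three real roots ⇒ use the trigonometric (Viète) form: r = 2√(−p/3) = 5.456902, φ = arccos(3q/(p·r)) = arccos(0.231575) = 1.337100 rad.
y_k = r·cos(φ/3 − 2πk/3) for k = 0, 1, 2 gives y = 4.923812, -0.424656, -4.499156.
λ_k = y_k + 1.333333 gives λ = 6.2571, 0.9087, -3.1658 (check: the sum is 4.0000 = tr M).

Hence λ_max = 6.2571 and λ_min = -3.1658.


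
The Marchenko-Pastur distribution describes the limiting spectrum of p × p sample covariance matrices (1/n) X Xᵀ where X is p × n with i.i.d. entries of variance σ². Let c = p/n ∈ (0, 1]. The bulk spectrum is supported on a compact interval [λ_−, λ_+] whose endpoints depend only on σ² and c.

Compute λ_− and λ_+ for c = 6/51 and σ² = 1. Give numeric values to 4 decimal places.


c = 6/51 = 0.117647; √c = 0.342997.
λ_− = σ² (1 − √c)² = 1 · (1 − 0.342997)² = 1 · (0.657003)² = 0.431653.
λ_+ = σ² (1 + √c)² = 1 · (1 + 0.342997)² = 1 · (1.342997)² = 1.803641.

Rounded to 4 decimal places: λ_− ≈ 0.4317, λ_+ ≈ 1.8036.


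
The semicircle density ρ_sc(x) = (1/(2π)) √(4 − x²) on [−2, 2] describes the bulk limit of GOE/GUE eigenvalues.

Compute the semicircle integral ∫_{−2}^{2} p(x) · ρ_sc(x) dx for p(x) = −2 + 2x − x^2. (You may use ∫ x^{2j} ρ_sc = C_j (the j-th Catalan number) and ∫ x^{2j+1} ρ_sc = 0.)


Write p(x) = Σ a_i x^i, split into monomials and integrate each against ρ_sc separately.
Using ∫ x^{2j} ρ_sc = C_j = (1/(j+1)) C(2j, j) (Catalan numbers) and ∫ x^{2j+1} ρ_sc = 0 (odd monomials vanish by symmetry):
  i = 0 (even): a_0 · C_{0} = -2 · 1 = -2
  i = 1 (odd): ∫ x^1 ρ_sc = 0 (vanishes)
  i = 2 (even): a_2 · C_{1} = -1 · 1 = -1

Summing the contributions: ∫_{−2}^{2} p(x) ρ_sc(x) dx = (-2) + (-1) = -3.


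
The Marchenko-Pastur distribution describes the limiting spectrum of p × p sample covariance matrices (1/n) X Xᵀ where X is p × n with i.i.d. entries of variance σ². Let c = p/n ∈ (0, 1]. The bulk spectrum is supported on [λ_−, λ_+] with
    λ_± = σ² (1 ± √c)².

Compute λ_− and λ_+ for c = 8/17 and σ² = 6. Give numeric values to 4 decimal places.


c = 8/17 = 0.470588; √c = 0.685994.
λ_− = σ² (1 − √c)² = 6 · (1 − 0.685994)² = 6 · (0.314006)² = 0.591597.
λ_+ = σ² (1 + √c)² = 6 · (1 + 0.685994)² = 6 · (1.685994)² = 17.055461.

Rounded to 4 decimal places: λ_− ≈ 0.5916, λ_+ ≈ 17.0555.


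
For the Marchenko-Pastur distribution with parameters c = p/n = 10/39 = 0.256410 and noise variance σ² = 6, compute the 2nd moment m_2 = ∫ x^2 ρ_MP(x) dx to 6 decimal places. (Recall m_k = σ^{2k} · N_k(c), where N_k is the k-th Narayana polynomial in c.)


E[X²] = σ⁴ (1 + c) (second MP moment). With σ² = 6 (so σ⁴ = 36) and c = 10/39 = 0.256410: E[X²] = 36 · (1 + 0.256410) = 36 · 1.256410.

So E[X^2] = 45.230769.


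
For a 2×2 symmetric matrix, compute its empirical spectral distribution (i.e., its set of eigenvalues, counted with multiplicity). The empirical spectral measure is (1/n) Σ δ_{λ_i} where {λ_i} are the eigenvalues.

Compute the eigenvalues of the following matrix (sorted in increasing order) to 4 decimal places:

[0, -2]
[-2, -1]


Since M is real symmetric, both eigenvalues are real; they are the roots of det(λI − M) = λ² − (tr M) λ + det M.
tr M = 0 + (-1) = -1.
det M = 0·(-1) − (-2)² = 0 − 4 = -4.
Characteristic polynomial: λ² + λ − 4 = 0.
Discriminant Δ = (tr M)² − 4·det M = 1 − (-16) = 17; √Δ = 4.123106.
λ = (tr M ± √Δ)/2 = (-1 ± 4.123106)/2, giving (tr M − √Δ)/2 = -2.5616 and (tr M + √Δ)/2 = 1.5616.

Eigenvalues sorted in increasing order: [-2.5616, 1.5616].


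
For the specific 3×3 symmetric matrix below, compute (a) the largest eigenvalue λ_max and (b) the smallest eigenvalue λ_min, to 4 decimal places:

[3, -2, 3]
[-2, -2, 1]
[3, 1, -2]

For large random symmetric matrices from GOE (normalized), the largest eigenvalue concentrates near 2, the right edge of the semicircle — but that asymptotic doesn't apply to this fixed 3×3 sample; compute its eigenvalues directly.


Since M is real symmetric, all three eigenvalues are real; they are the roots of det(λI − M) = λ³ − (tr M) λ² + s λ − det M, where s is the sum of the principal 2×2 minors.
tr M = 3 + (-2) + (-2) = -1.
s = (3·(-2) − (-2)²) + (3·(-2) − 3²) + ((-2)·(-2) − 1²) = -10 + (-15) + 3 = -22.
det M (expand along row 1) = 3·3 − (-2)·1 + 3·4 = 23.
Characteristic polynomial: λ³ + λ² − 22λ − 23 = 0.
Substitute λ = y + (tr M)/3 = y − 0.333333 to remove the quadratic term: y³ + p·y + q = 0 with p = s − (tr M)²/3 = -22.333333 and q = −2(tr M)³/27 + (tr M)·s/3 − det M = -15.592593.
Three real roots ⇒ use the trigonometric (Viète) form: r = 2√(−p/3) = 5.456902, φ = arccos(3q/(p·r)) = arccos(0.383831) = 1.176855 rad.
y_k = r·cos(φ/3 − 2πk/3) for k = 0, 1, 2 gives y = 5.042384, -0.714509, -4.327875.
λ_k = y_k − 0.333333 gives λ = 4.7091, -1.0478, -4.6612 (check: the sum is -1.0000 = tr M).

Hence λ_max = 4.7091 and λ_min = -4.6612.


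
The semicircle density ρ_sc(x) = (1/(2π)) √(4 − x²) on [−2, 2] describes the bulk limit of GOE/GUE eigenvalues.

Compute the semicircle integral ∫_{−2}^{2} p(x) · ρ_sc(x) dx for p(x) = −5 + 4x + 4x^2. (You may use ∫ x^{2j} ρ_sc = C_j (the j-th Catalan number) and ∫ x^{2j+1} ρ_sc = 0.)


Write p(x) = Σ a_i x^i, split into monomials and integrate each against ρ_sc separately.
Using ∫ x^{2j} ρ_sc = C_j = (1/(j+1)) C(2j, j) (Catalan numbers) and ∫ x^{2j+1} ρ_sc = 0 (odd monomials vanish by symmetry):
  i = 0 (even): a_0 · C_{0} = -5 · 1 = -5
  i = 1 (odd): ∫ x^1 ρ_sc = 0 (vanishes)
  i = 2 (even): a_2 · C_{1} = 4 · 1 = 4

Summing the contributions: ∫_{−2}^{2} p(x) ρ_sc(x) dx = (-5) + 4 = -1.


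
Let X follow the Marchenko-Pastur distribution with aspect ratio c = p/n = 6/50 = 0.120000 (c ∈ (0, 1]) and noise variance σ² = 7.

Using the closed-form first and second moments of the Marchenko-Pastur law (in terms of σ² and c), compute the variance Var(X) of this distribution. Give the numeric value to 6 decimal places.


Recall the MP moments m_1 = E[X] = σ² and m_2 = E[X²] = σ⁴ (1 + c).
m_1 = E[X] = σ² = 7, so m_1² = 49.
m_2 = E[X²] = σ⁴ (1 + c) = 49 · (1 + 0.120000) = 49 · 1.120000 = 54.880000.
(Note m_2 − m_1² simplifies to c · σ⁴ = 0.120000 · 49.)

Var(X) = m_2 − m_1² = 54.880000 − 49 = 5.880000.


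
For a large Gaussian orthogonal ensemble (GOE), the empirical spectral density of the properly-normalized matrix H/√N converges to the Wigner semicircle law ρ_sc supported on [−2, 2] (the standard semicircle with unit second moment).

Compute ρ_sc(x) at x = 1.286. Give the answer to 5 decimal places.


ρ_sc(x) = (1/(2π)) √(4 − x²). With x = 1.286:
  4 − x² = 4 − (1.286)² = 4 − 1.653796 = 2.346204.
  √(4 − x²) = 1.531732.
  1/(2π) = 0.159155.
  ρ_sc(1.286) = 0.159155 · 1.531732 = 0.243783.

Rounded to 5 decimal places: ρ_sc(1.286) ≈ 0.24378.


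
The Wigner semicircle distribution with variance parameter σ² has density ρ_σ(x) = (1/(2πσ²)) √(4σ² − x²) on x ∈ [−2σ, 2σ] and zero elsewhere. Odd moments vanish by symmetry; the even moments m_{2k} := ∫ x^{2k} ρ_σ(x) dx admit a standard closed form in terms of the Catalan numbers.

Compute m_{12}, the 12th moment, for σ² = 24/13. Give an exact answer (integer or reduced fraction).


By the scaled semicircle moment identity, m_{2k} = σ^{2k} · C_k with k = 6.
C_6 = (1/(k+1)) · C(2k, k) = (1/7) · C(12, 6) = (1/7) · 924 = 132.
σ^{2k} = (σ²)^k = (24/13)^6 = 191102976/4826809.

Therefore m_{12} = σ^{12} · C_6 = (191102976/4826809) · 132 = 25225592832/4826809.


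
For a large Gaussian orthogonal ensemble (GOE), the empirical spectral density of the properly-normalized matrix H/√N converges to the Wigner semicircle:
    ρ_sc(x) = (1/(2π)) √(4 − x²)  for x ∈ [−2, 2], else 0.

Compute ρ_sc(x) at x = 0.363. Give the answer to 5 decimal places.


ρ_sc(x) = (1/(2π)) √(4 − x²). With x = 0.363:
  4 − x² = 4 − (0.363)² = 4 − 0.131769 = 3.868231.
  √(4 − x²) = 1.966782.
  1/(2π) = 0.159155.
  ρ_sc(0.363) = 0.159155 · 1.966782 = 0.313023.

Rounded to 5 decimal places: ρ_sc(0.363) ≈ 0.31302.


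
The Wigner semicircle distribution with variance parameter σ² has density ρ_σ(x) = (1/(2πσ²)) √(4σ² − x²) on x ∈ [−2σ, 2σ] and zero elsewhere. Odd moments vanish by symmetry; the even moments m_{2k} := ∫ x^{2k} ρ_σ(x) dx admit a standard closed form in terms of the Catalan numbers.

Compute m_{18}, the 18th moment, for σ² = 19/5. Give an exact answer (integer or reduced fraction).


By the scaled semicircle moment identity, m_{2k} = σ^{2k} · C_k with k = 9.
C_9 = (1/(k+1)) · C(2k, k) = (1/10) · C(18, 9) = (1/10) · 48620 = 4862.
σ^{2k} = (σ²)^k = (19/5)^9 = 322687697779/1953125.

Therefore m_{18} = σ^{18} · C_9 = (322687697779/1953125) · 4862 = 1568907586601498/1953125.


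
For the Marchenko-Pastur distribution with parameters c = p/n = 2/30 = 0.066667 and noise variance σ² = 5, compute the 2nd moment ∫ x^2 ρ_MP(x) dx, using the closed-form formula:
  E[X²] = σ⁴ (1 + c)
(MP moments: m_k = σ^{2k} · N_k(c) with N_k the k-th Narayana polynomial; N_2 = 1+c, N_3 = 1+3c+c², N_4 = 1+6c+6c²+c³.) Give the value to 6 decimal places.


E[X²] = σ⁴ (1 + c) (second MP moment). With σ² = 5 (so σ⁴ = 25) and c = 2/30 = 0.066667: E[X²] = 25 · (1 + 0.066667) = 25 · 1.066667.

So E[X^2] = 26.666667.


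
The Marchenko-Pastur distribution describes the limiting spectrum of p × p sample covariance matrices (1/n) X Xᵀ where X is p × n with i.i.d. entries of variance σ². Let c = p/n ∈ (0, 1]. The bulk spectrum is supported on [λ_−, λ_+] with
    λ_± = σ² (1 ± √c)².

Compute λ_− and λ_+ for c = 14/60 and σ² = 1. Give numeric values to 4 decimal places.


c = 14/60 = 0.233333; √c = 0.483046.
λ_− = σ² (1 − √c)² = 1 · (1 − 0.483046)² = 1 · (0.516954)² = 0.267242.
λ_+ = σ² (1 + √c)² = 1 · (1 + 0.483046)² = 1 · (1.483046)² = 2.199425.

Rounded to 4 decimal places: λ_− ≈ 0.2672, λ_+ ≈ 2.1994.


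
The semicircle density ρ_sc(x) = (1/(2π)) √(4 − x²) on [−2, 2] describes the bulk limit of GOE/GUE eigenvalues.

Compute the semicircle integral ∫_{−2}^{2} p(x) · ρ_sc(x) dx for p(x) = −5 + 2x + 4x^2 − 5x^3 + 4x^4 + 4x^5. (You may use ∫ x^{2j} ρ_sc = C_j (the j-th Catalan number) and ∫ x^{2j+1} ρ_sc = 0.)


Write p(x) = Σ a_i x^i, split into monomials and integrate each against ρ_sc separately.
Using ∫ x^{2j} ρ_sc = C_j = (1/(j+1)) C(2j, j) (Catalan numbers) and ∫ x^{2j+1} ρ_sc = 0 (odd monomials vanish by symmetry):
  i = 0 (even): a_0 · C_{0} = -5 · 1 = -5
  i = 1 (odd): ∫ x^1 ρ_sc = 0 (vanishes)
  i = 2 (even): a_2 · C_{1} = 4 · 1 = 4
  i = 3 (odd): ∫ x^3 ρ_sc = 0 (vanishes)
  i = 4 (even): a_4 · C_{2} = 4 · 2 = 8
  i = 5 (odd): ∫ x^5 ρ_sc = 0 (vanishes)

Summing the contributions: ∫_{−2}^{2} p(x) ρ_sc(x) dx = (-5) + 4 + 8 = 7.


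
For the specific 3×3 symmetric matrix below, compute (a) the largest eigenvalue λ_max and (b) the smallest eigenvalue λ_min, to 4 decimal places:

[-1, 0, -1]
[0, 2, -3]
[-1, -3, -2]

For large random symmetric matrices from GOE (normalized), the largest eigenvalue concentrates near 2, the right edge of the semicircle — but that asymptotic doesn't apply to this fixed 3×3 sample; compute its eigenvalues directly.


Since M is real symmetric, all three eigenvalues are real; they are the roots of det(λI − M) = λ³ − (tr M) λ² + s λ − det M, where s is the sum of the principal 2×2 minors.
tr M = -1 + 2 + (-2) = -1.
s = ((-1)·2 − 0²) + ((-1)·(-2) − (-1)²) + (2·(-2) − (-3)²) = -2 + 1 + (-13) = -14.
det M (expand along row 1) = (-1)·(-13) − 0·(-3) + (-1)·2 = 11.
Characteristic polynomial: λ³ + λ² − 14λ − 11 = 0.
Substitute λ = y + (tr M)/3 = y − 0.333333 to remove the quadratic term: y³ + p·y + q = 0 with p = s − (tr M)²/3 = -14.333333 and q = −2(tr M)³/27 + (tr M)·s/3 − det M = -6.259259.
Three real roots ⇒ use the trigonometric (Viète) form: r = 2√(−p/3) = 4.371626, φ = arccos(3q/(p·r)) = arccos(0.299677) = 1.266442 rad.
y_k = r·cos(φ/3 − 2πk/3) for k = 0, 1, 2 gives y = 3.987846, -0.442748, -3.545099.
λ_k = y_k − 0.333333 gives λ = 3.6545, -0.7761, -3.8784 (check: the sum is -1.0000 = tr M).

Hence λ_max = 3.6545 and λ_min = -3.8784.


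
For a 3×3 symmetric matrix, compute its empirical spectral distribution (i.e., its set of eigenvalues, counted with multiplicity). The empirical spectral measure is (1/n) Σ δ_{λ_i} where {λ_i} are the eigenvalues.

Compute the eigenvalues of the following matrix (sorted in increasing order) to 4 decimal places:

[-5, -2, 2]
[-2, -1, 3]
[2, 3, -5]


Since M is real symmetric, all three eigenvalues are real; they are the roots of det(λI − M) = λ³ − (tr M) λ² + s λ − det M, where s is the sum of the principal 2×2 minors.
tr M = -5 + (-1) + (-5) = -11.
s = ((-5)·(-1) − (-2)²) + ((-5)·(-5) − 2²) + ((-1)·(-5) − 3²) = 1 + 21 + (-4) = 18.
det M (expand along row 1) = (-5)·(-4) − (-2)·4 + 2·(-4) = 20.
Characteristic polynomial: λ³ + 11λ² + 18λ − 20 = 0.
Substitute λ = y + (tr M)/3 = y − 3.666667 to remove the quadratic term: y³ + p·y + q = 0 with p = s − (tr M)²/3 = -22.333333 and q = −2(tr M)³/27 + (tr M)·s/3 − det M = 12.592593.
Three real roots ⇒ use the trigonometric (Viète) form: r = 2√(−p/3) = 5.456902, φ = arccos(3q/(p·r)) = arccos(-0.309982) = 1.885971 rad.
y_k = r·cos(φ/3 − 2πk/3) for k = 0, 1, 2 gives y = 4.413641, 0.572238, -4.985879.
λ_k = y_k − 3.666667 gives λ = 0.7470, -3.0944, -8.6525 (check: the sum is -11.0000 = tr M).

Eigenvalues sorted in increasing order: [-8.6525, -3.0944, 0.7470].


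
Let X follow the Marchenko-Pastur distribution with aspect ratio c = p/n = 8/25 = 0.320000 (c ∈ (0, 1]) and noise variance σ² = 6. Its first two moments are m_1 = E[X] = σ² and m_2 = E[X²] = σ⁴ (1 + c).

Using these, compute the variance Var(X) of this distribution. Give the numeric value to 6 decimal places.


m_1 = E[X] = σ² = 6, so m_1² = 36.
m_2 = E[X²] = σ⁴ (1 + c) = 36 · (1 + 0.320000) = 36 · 1.320000 = 47.520000.
(Note m_2 − m_1² simplifies to c · σ⁴ = 0.320000 · 36.)

Var(X) = m_2 − m_1² = 47.520000 − 36 = 11.520000.


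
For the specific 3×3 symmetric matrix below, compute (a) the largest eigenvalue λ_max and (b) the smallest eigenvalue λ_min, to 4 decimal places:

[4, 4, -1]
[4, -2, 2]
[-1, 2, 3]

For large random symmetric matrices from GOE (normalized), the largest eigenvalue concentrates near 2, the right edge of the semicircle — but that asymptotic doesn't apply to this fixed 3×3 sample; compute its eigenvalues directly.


Since M is real symmetric, all three eigenvalues are real; they are the roots of det(λI − M) = λ³ − (tr M) λ² + s λ − det M, where s is the sum of the principal 2×2 minors.
tr M = 4 + (-2) + 3 = 5.
s = (4·(-2) − 4²) + (4·3 − (-1)²) + ((-2)·3 − 2²) = -24 + 11 + (-10) = -23.
det M (expand along row 1) = 4·(-10) − 4·14 + (-1)·6 = -102.
Characteristic polynomial: λ³ − 5λ² − 23λ + 102 = 0.
Substitute λ = y + (tr M)/3 = y + 1.666667 to remove the quadratic term: y³ + p·y + q = 0 with p = s − (tr M)²/3 = -31.333333 and q = −2(tr M)³/27 + (tr M)·s/3 − det M = 54.407407.
Three real roots ⇒ use the trigonometric (Viète) form: r = 2√(−p/3) = 6.463573, φ = arccos(3q/(p·r)) = arccos(-0.805935) = 2.508049 rad.
y_k = r·cos(φ/3 − 2πk/3) for k = 0, 1, 2 gives y = 4.333333, 1.986645, -6.319979.
λ_k = y_k + 1.666667 gives λ = 6.0000, 3.6533, -4.6533 (check: the sum is 5.0000 = tr M).

Hence λ_max = 6.0000 and λ_min = -4.6533.
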